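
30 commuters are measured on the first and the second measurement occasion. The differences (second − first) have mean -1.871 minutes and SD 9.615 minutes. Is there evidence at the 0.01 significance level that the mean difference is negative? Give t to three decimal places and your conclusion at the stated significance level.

H0: μ_d = 0; H1: μ_d < 0 (paired t-test on the differences, left-tailed).
t = d̄/(s_d/√n) = -1.871/(9.615/√30) = -1.066
df = n − 1 = 29
p-value = P(T ≤ -1.066) ≈ 0.148
Since p ≈ 0.148 > α = 0.01, fail to reject H0; the data do not provide sufficient evidence against H0.

t = -1.066; fail to reject H0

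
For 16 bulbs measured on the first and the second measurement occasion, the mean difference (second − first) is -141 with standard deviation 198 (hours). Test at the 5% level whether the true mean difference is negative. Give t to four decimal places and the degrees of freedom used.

H0: μ_d = 0; H1: μ_d < 0 (paired t-test on the differences, left-tailed).
t = d̄/(s_d/√n) = -141/(198/√16) = -2.8485
df = n − 1 = 15
p-value = P(T ≤ -2.8485) ≈ 0.006
Since p ≈ 0.006 < α = 0.05, reject H0; the data support H1.

t = -2.8485, df = 15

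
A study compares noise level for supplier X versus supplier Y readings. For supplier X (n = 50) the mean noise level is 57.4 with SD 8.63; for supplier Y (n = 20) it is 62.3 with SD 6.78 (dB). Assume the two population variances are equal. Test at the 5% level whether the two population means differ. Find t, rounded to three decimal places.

Let group 1 = supplier X, group 2 = supplier Y. H0: μ_1 = μ_2; H1: μ_1 ≠ μ_2 (two-sample pooled-variance t-test, two-sided).
s_p² = [(50−1)·8.63² + (20−1)·6.78²]/(50+20−2) = 66.5113
t = (57.4 − 62.3)/√[66.5113·(1/50 + 1/20)] = -2.271
df = n₁ + n₂ − 2 = 68
Two-sided p-value ≈ 0.0263
Since p ≈ 0.0263 < α = 0.05, reject H0; the data support H1.

-2.271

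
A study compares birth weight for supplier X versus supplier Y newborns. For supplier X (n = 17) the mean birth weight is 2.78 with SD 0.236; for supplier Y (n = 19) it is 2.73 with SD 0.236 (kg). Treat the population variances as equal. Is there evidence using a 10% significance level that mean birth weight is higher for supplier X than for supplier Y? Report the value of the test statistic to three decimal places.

Let group 1 = supplier X, group 2 = supplier Y. H0: μ_1 = μ_2; H1: μ_1 > μ_2 (two-sample pooled-variance t-test, right-tailed).
s_p² = [(17−1)·0.236² + (19−1)·0.236²]/(17+19−2) = 0.055696
t = (2.78 − 2.73)/√[0.055696·(1/17 + 1/19)] = 0.635
df = n₁ + n₂ − 2 = 34
p-value = P(T ≥ 0.635) ≈ 0.2650
Since p ≈ 0.2650 > α = 0.1, fail to reject H0; the evidence is not statistically significant.

0.635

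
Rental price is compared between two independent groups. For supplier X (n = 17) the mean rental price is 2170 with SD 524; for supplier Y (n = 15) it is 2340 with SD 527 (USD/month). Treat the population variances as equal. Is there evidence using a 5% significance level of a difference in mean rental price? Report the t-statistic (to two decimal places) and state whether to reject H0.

t = -0.91; fail to reject H0

Let group 1 = supplier X, group 2 = supplier Y. H0: μ_1 = μ_2; H1: μ_1 ≠ μ_2 (two-sample pooled-variance t-test, two-sided).
s_p² = [(17−1)·524² + (15−1)·527²]/(17+15−2) = 276047
t = (2170 − 2340)/√[276047·(1/17 + 1/15)] = -0.91
df = n₁ + n₂ − 2 = 30
Two-sided p-value ≈ 0.3683
Since p ≈ 0.3683 > α = 0.05, fail to reject H0; the data do not provide sufficient evidence against H0.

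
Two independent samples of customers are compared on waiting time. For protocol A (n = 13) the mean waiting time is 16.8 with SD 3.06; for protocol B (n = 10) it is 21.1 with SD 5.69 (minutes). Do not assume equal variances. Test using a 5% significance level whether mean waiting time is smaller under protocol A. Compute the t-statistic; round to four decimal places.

-2.1614

Let group 1 = protocol A, group 2 = protocol B. H0: μ_1 = μ_2; H1: μ_1 < μ_2 (Welch's two-sample t-test, left-tailed).
t = (x̄_1 − x̄_2)/√(s_1²/n_1 + s_2²/n_2) = (16.8 − 21.1)/√(3.06²/13 + 5.69²/10) = -2.1614
Welch–Satterthwaite df ≈ 12.97
p-value = P(T ≤ -2.1614) ≈ 0.025
Since p ≈ 0.025 < α = 0.05, reject H0; the evidence is statistically significant.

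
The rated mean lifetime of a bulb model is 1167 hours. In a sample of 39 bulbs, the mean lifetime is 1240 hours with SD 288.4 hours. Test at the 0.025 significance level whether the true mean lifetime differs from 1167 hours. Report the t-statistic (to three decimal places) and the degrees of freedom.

H0: μ = 1167; H1: μ ≠ 1167 (one-sample t-test, two-sided).
t = (x̄ − μ₀)/(s/√n) = (1240 − 1167)/(288.4/√39) = 1.581
df = n − 1 = 38
Two-sided p-value ≈ 0.122
Since p ≈ 0.122 > α = 0.025, fail to reject H0; the data do not provide sufficient evidence against H0.

t = 1.581, df = 38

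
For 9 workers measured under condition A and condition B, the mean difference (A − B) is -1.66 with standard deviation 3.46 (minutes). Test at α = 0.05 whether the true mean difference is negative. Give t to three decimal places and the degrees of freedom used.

H0: μ_d = 0; H1: μ_d < 0 (paired t-test on the differences, left-tailed).
t = d̄/(s_d/√n) = -1.66/(3.46/√9) = -1.439
df = n − 1 = 8
p-value = P(T ≤ -1.439) ≈ 0.094
Since p ≈ 0.094 > α = 0.05, fail to reject H0; the evidence is not statistically significant.

t = -1.439, df = 8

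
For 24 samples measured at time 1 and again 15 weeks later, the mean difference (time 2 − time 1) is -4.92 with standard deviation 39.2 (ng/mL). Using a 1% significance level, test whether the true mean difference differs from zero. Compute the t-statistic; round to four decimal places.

-0.6149

H0: μ_d = 0; H1: μ_d ≠ 0 (paired t-test on the differences, two-sided).
t = d̄/(s_d/√n) = -4.92/(39.2/√24) = -0.6149
df = n − 1 = 23
Two-sided p-value ≈ 0.545
Since p ≈ 0.545 > α = 0.01, fail to reject H0; the evidence is not statistically significant.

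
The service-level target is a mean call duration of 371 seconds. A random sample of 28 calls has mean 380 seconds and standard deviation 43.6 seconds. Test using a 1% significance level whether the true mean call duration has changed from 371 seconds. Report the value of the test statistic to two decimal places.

1.09

H0: μ = 371; H1: μ ≠ 371 (one-sample t-test, two-sided).
t = (x̄ − μ₀)/(s/√n) = (380 − 371)/(43.6/√28) = 1.09
df = n − 1 = 27
Two-sided p-value ≈ 0.2844
Since p ≈ 0.2844 > α = 0.01, fail to reject H0; the data do not provide sufficient evidence against H0.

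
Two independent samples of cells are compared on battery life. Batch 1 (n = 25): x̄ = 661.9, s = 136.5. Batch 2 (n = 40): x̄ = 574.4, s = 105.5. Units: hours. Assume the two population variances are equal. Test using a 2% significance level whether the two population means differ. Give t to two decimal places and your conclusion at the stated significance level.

Let group 1 = batch 1, group 2 = batch 2. H0: μ_1 = μ_2; H1: μ_1 ≠ μ_2 (two-sample pooled-variance t-test, two-sided).
s_p² = [(25−1)·136.5² + (40−1)·105.5²]/(25+40−2) = 13988.2
t = (661.9 − 574.4)/√[13988.2·(1/25 + 1/40)] = 2.90
df = n₁ + n₂ − 2 = 63
Two-sided p-value ≈ 0.0051
Since p ≈ 0.0051 < α = 0.02, reject H0; the evidence is statistically significant.

t = 2.90; reject H0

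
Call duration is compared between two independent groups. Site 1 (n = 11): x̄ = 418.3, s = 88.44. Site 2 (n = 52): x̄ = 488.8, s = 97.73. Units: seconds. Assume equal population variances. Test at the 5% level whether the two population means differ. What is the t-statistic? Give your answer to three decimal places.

Let group 1 = site 1, group 2 = site 2. H0: μ_1 = μ_2; H1: μ_1 ≠ μ_2 (two-sample pooled-variance t-test, two-sided).
s_p² = [(11−1)·88.44² + (52−1)·97.73²]/(11+52−2) = 9267.63
t = (418.3 − 488.8)/√[9267.63·(1/11 + 1/52)] = -2.207
df = n₁ + n₂ − 2 = 61
Two-sided p-value ≈ 0.0311
Since p ≈ 0.0311 < α = 0.05, reject H0; the evidence is statistically significant.

-2.207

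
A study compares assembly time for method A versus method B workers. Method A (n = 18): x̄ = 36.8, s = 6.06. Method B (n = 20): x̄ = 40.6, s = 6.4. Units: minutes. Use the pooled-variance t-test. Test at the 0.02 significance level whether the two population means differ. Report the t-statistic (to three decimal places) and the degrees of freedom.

t = -1.874, df = 36

Let group 1 = method A, group 2 = method B. H0: μ_1 = μ_2; H1: μ_1 ≠ μ_2 (two-sample pooled-variance t-test, two-sided).
s_p² = [(18−1)·6.06² + (20−1)·6.4²]/(18+20−2) = 38.9595
t = (36.8 − 40.6)/√[38.9595·(1/18 + 1/20)] = -1.874
df = n₁ + n₂ − 2 = 36
Two-sided p-value ≈ 0.069
Since p ≈ 0.069 > α = 0.02, fail to reject H0; the evidence is not statistically significant.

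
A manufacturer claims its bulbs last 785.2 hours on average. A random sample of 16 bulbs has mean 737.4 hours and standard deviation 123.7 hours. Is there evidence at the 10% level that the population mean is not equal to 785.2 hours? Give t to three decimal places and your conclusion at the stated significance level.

t = -1.546; fail to reject H0

H0: μ = 785.2; H1: μ ≠ 785.2 (one-sample t-test, two-sided).
t = (x̄ − μ₀)/(s/√n) = (737.4 − 785.2)/(123.7/√16) = -1.546
df = n − 1 = 15
Two-sided p-value ≈ 0.1430
Since p ≈ 0.1430 > α = 0.1, fail to reject H0; the data do not provide sufficient evidence against H0.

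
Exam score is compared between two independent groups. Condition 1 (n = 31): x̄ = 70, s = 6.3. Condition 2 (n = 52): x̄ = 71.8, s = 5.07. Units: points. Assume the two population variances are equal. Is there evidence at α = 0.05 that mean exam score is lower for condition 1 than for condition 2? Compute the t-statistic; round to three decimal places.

-1.427

Let group 1 = condition 1, group 2 = condition 2. H0: μ_1 = μ_2; H1: μ_1 < μ_2 (two-sample pooled-variance t-test, left-tailed).
s_p² = [(31−1)·6.3² + (52−1)·5.07²]/(31+52−2) = 30.8846
t = (70 − 71.8)/√[30.8846·(1/31 + 1/52)] = -1.427
df = n₁ + n₂ − 2 = 81
p-value = P(T ≤ -1.427) ≈ 0.0787
Since p ≈ 0.0787 > α = 0.05, fail to reject H0; the evidence is not statistically significant.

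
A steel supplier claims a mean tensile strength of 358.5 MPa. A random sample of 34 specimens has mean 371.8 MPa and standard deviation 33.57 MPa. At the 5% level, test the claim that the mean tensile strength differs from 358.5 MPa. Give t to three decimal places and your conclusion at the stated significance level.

H0: μ = 358.5; H1: μ ≠ 358.5 (one-sample t-test, two-sided).
t = (x̄ − μ₀)/(s/√n) = (371.8 − 358.5)/(33.57/√34) = 2.310
df = n − 1 = 33
Two-sided p-value ≈ 0.0273
Since p ≈ 0.0273 < α = 0.05, reject H0; the evidence is statistically significant.

t = 2.310; reject H0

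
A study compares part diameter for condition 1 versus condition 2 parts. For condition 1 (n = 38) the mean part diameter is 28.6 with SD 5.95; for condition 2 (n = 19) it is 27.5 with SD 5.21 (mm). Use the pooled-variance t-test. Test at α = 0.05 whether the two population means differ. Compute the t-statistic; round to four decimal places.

Let group 1 = condition 1, group 2 = condition 2. H0: μ_1 = μ_2; H1: μ_1 ≠ μ_2 (two-sample pooled-variance t-test, two-sided).
s_p² = [(38−1)·5.95² + (19−1)·5.21²]/(38+19−2) = 32.6998
t = (28.6 − 27.5)/√[32.6998·(1/38 + 1/19)] = 0.6846
df = n₁ + n₂ − 2 = 55
Two-sided p-value ≈ 0.4965
Since p ≈ 0.4965 > α = 0.05, fail to reject H0; the data do not provide sufficient evidence against H0.

0.6846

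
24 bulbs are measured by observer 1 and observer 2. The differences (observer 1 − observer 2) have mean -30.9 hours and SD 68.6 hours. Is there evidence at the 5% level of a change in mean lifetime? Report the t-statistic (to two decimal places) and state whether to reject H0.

H0: μ_d = 0; H1: μ_d ≠ 0 (paired t-test on the differences, two-sided).
t = d̄/(s_d/√n) = -30.9/(68.6/√24) = -2.21
df = n − 1 = 23
Two-sided p-value ≈ 0.038
Since p ≈ 0.038 < α = 0.05, reject H0; the data support H1.

t = -2.21; reject H0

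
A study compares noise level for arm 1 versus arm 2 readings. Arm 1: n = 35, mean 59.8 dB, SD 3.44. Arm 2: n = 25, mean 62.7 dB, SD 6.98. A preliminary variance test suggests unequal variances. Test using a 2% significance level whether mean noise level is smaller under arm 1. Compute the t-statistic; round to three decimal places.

Let group 1 = arm 1, group 2 = arm 2. H0: μ_1 = μ_2; H1: μ_1 < μ_2 (Welch's two-sample t-test, left-tailed).
t = (x̄_1 − x̄_2)/√(s_1²/n_1 + s_2²/n_2) = (59.8 − 62.7)/√(3.44²/35 + 6.98²/25) = -1.918
Welch–Satterthwaite df ≈ 32.36
p-value = P(T ≤ -1.918) ≈ 0.0320
Since p ≈ 0.0320 > α = 0.02, fail to reject H0; the evidence is not statistically significant.

-1.918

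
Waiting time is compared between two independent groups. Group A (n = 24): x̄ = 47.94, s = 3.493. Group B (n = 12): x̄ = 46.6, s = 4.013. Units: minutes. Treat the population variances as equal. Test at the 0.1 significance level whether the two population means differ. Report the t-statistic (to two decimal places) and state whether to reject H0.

t = 1.03; fail to reject H0

Let group 1 = group A, group 2 = group B. H0: μ_1 = μ_2; H1: μ_1 ≠ μ_2 (two-sample pooled-variance t-test, two-sided).
s_p² = [(24−1)·3.493² + (12−1)·4.013²]/(24+12−2) = 13.4638
t = (47.94 − 46.6)/√[13.4638·(1/24 + 1/12)] = 1.03
df = n₁ + n₂ − 2 = 34
Two-sided p-value ≈ 0.309
Since p ≈ 0.309 > α = 0.1, fail to reject H0; the evidence is not statistically significant.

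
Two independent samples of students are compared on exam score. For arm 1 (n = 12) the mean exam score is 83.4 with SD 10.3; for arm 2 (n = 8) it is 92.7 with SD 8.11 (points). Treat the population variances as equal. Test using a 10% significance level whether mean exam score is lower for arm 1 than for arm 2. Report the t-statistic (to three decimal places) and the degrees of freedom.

t = -2.143, df = 18

Let group 1 = arm 1, group 2 = arm 2. H0: μ_1 = μ_2; H1: μ_1 < μ_2 (two-sample pooled-variance t-test, left-tailed).
s_p² = [(12−1)·10.3² + (8−1)·8.11²]/(12+8−2) = 90.4108
t = (83.4 − 92.7)/√[90.4108·(1/12 + 1/8)] = -2.143
df = n₁ + n₂ − 2 = 18
p-value = P(T ≤ -2.143) ≈ 0.0230
Since p ≈ 0.0230 < α = 0.1, reject H0; the data support H1.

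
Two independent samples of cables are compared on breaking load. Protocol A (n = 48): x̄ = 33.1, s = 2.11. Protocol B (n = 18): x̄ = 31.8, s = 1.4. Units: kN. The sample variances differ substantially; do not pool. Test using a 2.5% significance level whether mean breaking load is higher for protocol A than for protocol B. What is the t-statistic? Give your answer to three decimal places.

Let group 1 = protocol A, group 2 = protocol B. H0: μ_1 = μ_2; H1: μ_1 > μ_2 (Welch's two-sample t-test, right-tailed).
t = (x̄_1 − x̄_2)/√(s_1²/n_1 + s_2²/n_2) = (33.1 − 31.8)/√(2.11²/48 + 1.4²/18) = 2.895
Welch–Satterthwaite df ≈ 46.18
p-value = P(T ≥ 2.895) ≈ 0.003
Since p ≈ 0.003 < α = 0.025, reject H0; the evidence is statistically significant.

2.895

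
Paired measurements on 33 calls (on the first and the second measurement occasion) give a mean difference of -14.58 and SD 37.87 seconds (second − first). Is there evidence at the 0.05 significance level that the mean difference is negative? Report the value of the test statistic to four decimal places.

-2.2117

H0: μ_d = 0; H1: μ_d < 0 (paired t-test on the differences, left-tailed).
t = d̄/(s_d/√n) = -14.58/(37.87/√33) = -2.2117
df = n − 1 = 32
p-value = P(T ≤ -2.2117) ≈ 0.017
Since p ≈ 0.017 < α = 0.05, reject H0; the data support H1.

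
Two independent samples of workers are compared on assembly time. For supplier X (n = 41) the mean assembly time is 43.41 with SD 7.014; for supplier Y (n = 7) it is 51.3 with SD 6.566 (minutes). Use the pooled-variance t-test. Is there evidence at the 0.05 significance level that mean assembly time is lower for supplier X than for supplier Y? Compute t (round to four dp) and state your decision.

t = -2.7731; reject H0

Let group 1 = supplier X, group 2 = supplier Y. H0: μ_1 = μ_2; H1: μ_1 < μ_2 (two-sample pooled-variance t-test, left-tailed).
s_p² = [(41−1)·7.014² + (7−1)·6.566²]/(41+7−2) = 48.4027
t = (43.41 − 51.3)/√[48.4027·(1/41 + 1/7)] = -2.7731
df = n₁ + n₂ − 2 = 46
p-value = P(T ≤ -2.7731) ≈ 0.0040
Since p ≈ 0.0040 < α = 0.05, reject H0; the data support H1.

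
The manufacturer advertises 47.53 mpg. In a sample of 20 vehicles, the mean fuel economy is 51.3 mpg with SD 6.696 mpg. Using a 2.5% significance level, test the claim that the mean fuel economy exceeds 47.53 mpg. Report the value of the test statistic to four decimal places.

2.5179

H0: μ = 47.53; H1: μ > 47.53 (one-sample t-test, right-tailed).
t = (x̄ − μ₀)/(s/√n) = (51.3 − 47.53)/(6.696/√20) = 2.5179
df = n − 1 = 19
p-value = P(T ≥ 2.5179) ≈ 0.0105
Since p ≈ 0.0105 < α = 0.025, reject H0; the evidence is statistically significant.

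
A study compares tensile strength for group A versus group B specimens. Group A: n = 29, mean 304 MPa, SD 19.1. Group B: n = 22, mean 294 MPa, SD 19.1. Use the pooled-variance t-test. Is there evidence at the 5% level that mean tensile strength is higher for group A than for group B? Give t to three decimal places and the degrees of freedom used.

Let group 1 = group A, group 2 = group B. H0: μ_1 = μ_2; H1: μ_1 > μ_2 (two-sample pooled-variance t-test, right-tailed).
s_p² = [(29−1)·19.1² + (22−1)·19.1²]/(29+22−2) = 364.81
t = (304 − 294)/√[364.81·(1/29 + 1/22)] = 1.852
df = n₁ + n₂ − 2 = 49
p-value = P(T ≥ 1.852) ≈ 0.0350
Since p ≈ 0.0350 < α = 0.05, reject H0; the data support H1.

t = 1.852, df = 49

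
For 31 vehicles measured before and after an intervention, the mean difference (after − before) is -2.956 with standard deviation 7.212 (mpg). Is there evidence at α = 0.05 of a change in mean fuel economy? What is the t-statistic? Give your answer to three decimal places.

-2.282

H0: μ_d = 0; H1: μ_d ≠ 0 (paired t-test on the differences, two-sided).
t = d̄/(s_d/√n) = -2.956/(7.212/√31) = -2.282
df = n − 1 = 30
Two-sided p-value ≈ 0.0297
Since p ≈ 0.0297 < α = 0.05, reject H0; the data support H1.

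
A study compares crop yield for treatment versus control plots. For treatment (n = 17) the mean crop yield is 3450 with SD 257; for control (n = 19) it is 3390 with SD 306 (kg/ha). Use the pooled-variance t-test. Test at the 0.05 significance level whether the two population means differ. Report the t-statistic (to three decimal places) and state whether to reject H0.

Let group 1 = treatment, group 2 = control. H0: μ_1 = μ_2; H1: μ_1 ≠ μ_2 (two-sample pooled-variance t-test, two-sided).
s_p² = [(17−1)·257² + (19−1)·306²]/(17+19−2) = 80653.9
t = (3450 − 3390)/√[80653.9·(1/17 + 1/19)] = 0.633
df = n₁ + n₂ − 2 = 34
Two-sided p-value ≈ 0.531
Since p ≈ 0.531 > α = 0.05, fail to reject H0; the data do not provide sufficient evidence against H0.

t = 0.633; fail to reject H0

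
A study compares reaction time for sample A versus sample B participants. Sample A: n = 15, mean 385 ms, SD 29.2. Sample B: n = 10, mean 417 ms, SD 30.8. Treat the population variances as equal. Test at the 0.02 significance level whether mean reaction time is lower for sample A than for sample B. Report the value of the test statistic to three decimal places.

-2.627

Let group 1 = sample A, group 2 = sample B. H0: μ_1 = μ_2; H1: μ_1 < μ_2 (two-sample pooled-variance t-test, left-tailed).
s_p² = [(15−1)·29.2² + (10−1)·30.8²]/(15+10−2) = 890.205
t = (385 − 417)/√[890.205·(1/15 + 1/10)] = -2.627
df = n₁ + n₂ − 2 = 23
p-value = P(T ≤ -2.627) ≈ 0.0075
Since p ≈ 0.0075 < α = 0.02, reject H0; the data support H1.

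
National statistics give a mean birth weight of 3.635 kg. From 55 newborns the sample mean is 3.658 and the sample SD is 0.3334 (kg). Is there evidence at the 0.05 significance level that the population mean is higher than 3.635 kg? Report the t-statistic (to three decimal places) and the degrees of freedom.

H0: μ = 3.635; H1: μ > 3.635 (one-sample t-test, right-tailed).
t = (x̄ − μ₀)/(s/√n) = (3.658 − 3.635)/(0.3334/√55) = 0.512
df = n − 1 = 54
p-value = P(T ≥ 0.512) ≈ 0.306
Since p ≈ 0.306 > α = 0.05, fail to reject H0; the evidence is not statistically significant.

t = 0.512, df = 54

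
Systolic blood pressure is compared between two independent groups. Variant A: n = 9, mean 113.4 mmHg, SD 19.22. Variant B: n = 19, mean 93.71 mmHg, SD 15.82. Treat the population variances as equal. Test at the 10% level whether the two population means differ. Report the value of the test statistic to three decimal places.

Let group 1 = variant A, group 2 = variant B. H0: μ_1 = μ_2; H1: μ_1 ≠ μ_2 (two-sample pooled-variance t-test, two-sided).
s_p² = [(9−1)·19.22² + (19−1)·15.82²]/(9+19−2) = 286.93
t = (113.4 − 93.71)/√[286.93·(1/9 + 1/19)] = 2.873
df = n₁ + n₂ − 2 = 26
Two-sided p-value ≈ 0.0080
Since p ≈ 0.0080 < α = 0.1, reject H0; the evidence is statistically significant.

2.873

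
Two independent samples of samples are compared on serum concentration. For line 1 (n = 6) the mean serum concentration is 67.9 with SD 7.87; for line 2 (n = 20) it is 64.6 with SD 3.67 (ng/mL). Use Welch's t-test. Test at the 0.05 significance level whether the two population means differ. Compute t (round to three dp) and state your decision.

t = 0.995; fail to reject H0

Let group 1 = line 1, group 2 = line 2. H0: μ_1 = μ_2; H1: μ_1 ≠ μ_2 (Welch's two-sample t-test, two-sided).
t = (x̄_1 − x̄_2)/√(s_1²/n_1 + s_2²/n_2) = (67.9 − 64.6)/√(7.87²/6 + 3.67²/20) = 0.995
Welch–Satterthwaite df ≈ 5.67
Two-sided p-value ≈ 0.360
Since p ≈ 0.360 > α = 0.05, fail to reject H0; the data do not provide sufficient evidence against H0.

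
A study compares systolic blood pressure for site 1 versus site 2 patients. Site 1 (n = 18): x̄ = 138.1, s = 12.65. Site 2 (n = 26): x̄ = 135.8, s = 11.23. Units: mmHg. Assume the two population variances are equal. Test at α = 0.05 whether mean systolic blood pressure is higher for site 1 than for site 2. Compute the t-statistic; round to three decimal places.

0.634

Let group 1 = site 1, group 2 = site 2. H0: μ_1 = μ_2; H1: μ_1 > μ_2 (two-sample pooled-variance t-test, right-tailed).
s_p² = [(18−1)·12.65² + (26−1)·11.23²]/(18+26−2) = 139.838
t = (138.1 − 135.8)/√[139.838·(1/18 + 1/26)] = 0.634
df = n₁ + n₂ − 2 = 42
p-value = P(T ≥ 0.634) ≈ 0.265
Since p ≈ 0.265 > α = 0.05, fail to reject H0; the evidence is not statistically significant.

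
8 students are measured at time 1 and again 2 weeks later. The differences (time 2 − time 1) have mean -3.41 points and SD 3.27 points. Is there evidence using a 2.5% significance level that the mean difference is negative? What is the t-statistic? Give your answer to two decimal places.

H0: μ_d = 0; H1: μ_d < 0 (paired t-test on the differences, left-tailed).
t = d̄/(s_d/√n) = -3.41/(3.27/√8) = -2.95
df = n − 1 = 7
p-value = P(T ≤ -2.95) ≈ 0.0107
Since p ≈ 0.0107 < α = 0.025, reject H0; the data support H1.

-2.95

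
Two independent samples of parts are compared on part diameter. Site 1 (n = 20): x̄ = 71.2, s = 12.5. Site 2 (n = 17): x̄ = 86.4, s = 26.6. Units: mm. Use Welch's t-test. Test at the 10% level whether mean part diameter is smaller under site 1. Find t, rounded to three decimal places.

Let group 1 = site 1, group 2 = site 2. H0: μ_1 = μ_2; H1: μ_1 < μ_2 (Welch's two-sample t-test, left-tailed).
t = (x̄_1 − x̄_2)/√(s_1²/n_1 + s_2²/n_2) = (71.2 − 86.4)/√(12.5²/20 + 26.6²/17) = -2.162
Welch–Satterthwaite df ≈ 21.92
p-value = P(T ≤ -2.162) ≈ 0.021
Since p ≈ 0.021 < α = 0.1, reject H0; the evidence is statistically significant.

-2.162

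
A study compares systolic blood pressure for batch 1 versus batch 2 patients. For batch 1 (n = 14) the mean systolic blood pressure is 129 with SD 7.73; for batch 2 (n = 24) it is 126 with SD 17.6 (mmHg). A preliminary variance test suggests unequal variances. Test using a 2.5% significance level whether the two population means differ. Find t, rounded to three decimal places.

Let group 1 = batch 1, group 2 = batch 2. H0: μ_1 = μ_2; H1: μ_1 ≠ μ_2 (Welch's two-sample t-test, two-sided).
t = (x̄_1 − x̄_2)/√(s_1²/n_1 + s_2²/n_2) = (129 − 126)/√(7.73²/14 + 17.6²/24) = 0.724
Welch–Satterthwaite df ≈ 34.12
Two-sided p-value ≈ 0.474
Since p ≈ 0.474 > α = 0.025, fail to reject H0; the data do not provide sufficient evidence against H0.

0.724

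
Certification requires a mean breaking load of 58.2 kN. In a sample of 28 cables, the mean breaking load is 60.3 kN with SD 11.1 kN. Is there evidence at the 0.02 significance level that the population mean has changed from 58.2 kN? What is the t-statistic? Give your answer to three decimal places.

H0: μ = 58.2; H1: μ ≠ 58.2 (one-sample t-test, two-sided).
t = (x̄ − μ₀)/(s/√n) = (60.3 − 58.2)/(11.1/√28) = 1.001
df = n − 1 = 27
Two-sided p-value ≈ 0.326
Since p ≈ 0.326 > α = 0.02, fail to reject H0; the data do not provide sufficient evidence against H0.

1.001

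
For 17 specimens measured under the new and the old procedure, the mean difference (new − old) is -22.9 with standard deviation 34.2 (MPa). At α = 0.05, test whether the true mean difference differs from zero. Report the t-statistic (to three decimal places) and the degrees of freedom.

H0: μ_d = 0; H1: μ_d ≠ 0 (paired t-test on the differences, two-sided).
t = d̄/(s_d/√n) = -22.9/(34.2/√17) = -2.761
df = n − 1 = 16
Two-sided p-value ≈ 0.0139
Since p ≈ 0.0139 < α = 0.05, reject H0; the data support H1.

t = -2.761, df = 16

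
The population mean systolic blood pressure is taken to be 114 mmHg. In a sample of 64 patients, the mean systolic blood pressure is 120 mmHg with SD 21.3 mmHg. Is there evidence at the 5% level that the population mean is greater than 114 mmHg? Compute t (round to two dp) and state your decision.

t = 2.25; reject H0

H0: μ = 114; H1: μ > 114 (one-sample t-test, right-tailed).
t = (x̄ − μ₀)/(s/√n) = (120 − 114)/(21.3/√64) = 2.25
df = n − 1 = 63
p-value = P(T ≥ 2.25) ≈ 0.014
Since p ≈ 0.014 < α = 0.05, reject H0; the data support H1.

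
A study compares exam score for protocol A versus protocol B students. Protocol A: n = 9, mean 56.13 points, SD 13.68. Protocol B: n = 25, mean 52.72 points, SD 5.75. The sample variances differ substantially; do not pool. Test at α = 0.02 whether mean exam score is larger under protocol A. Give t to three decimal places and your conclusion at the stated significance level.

Let group 1 = protocol A, group 2 = protocol B. H0: μ_1 = μ_2; H1: μ_1 > μ_2 (Welch's two-sample t-test, right-tailed).
t = (x̄_1 − x̄_2)/√(s_1²/n_1 + s_2²/n_2) = (56.13 − 52.72)/√(13.68²/9 + 5.75²/25) = 0.725
Welch–Satterthwaite df ≈ 9.04
p-value = P(T ≥ 0.725) ≈ 0.243
Since p ≈ 0.243 > α = 0.02, fail to reject H0; the data do not provide sufficient evidence against H0.

t = 0.725; fail to reject H0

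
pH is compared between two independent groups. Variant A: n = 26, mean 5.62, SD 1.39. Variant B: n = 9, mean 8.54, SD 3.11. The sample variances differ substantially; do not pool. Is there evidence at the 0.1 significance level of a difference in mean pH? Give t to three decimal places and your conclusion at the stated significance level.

Let group 1 = variant A, group 2 = variant B. H0: μ_1 = μ_2; H1: μ_1 ≠ μ_2 (Welch's two-sample t-test, two-sided).
t = (x̄_1 − x̄_2)/√(s_1²/n_1 + s_2²/n_2) = (5.62 − 8.54)/√(1.39²/26 + 3.11²/9) = -2.724
Welch–Satterthwaite df ≈ 9.13
Two-sided p-value ≈ 0.0232
Since p ≈ 0.0232 < α = 0.1, reject H0; the evidence is statistically significant.

t = -2.724; reject H0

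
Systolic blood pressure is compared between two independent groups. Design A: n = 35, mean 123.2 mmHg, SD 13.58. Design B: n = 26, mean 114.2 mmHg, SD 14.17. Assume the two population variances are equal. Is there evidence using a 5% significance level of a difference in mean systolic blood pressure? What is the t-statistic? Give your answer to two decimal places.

Let group 1 = design A, group 2 = design B. H0: μ_1 = μ_2; H1: μ_1 ≠ μ_2 (two-sample pooled-variance t-test, two-sided).
s_p² = [(35−1)·13.58² + (26−1)·14.17²]/(35+26−2) = 191.354
t = (123.2 − 114.2)/√[191.354·(1/35 + 1/26)] = 2.51
df = n₁ + n₂ − 2 = 59
Two-sided p-value ≈ 0.015
Since p ≈ 0.015 < α = 0.05, reject H0; the data support H1.

2.51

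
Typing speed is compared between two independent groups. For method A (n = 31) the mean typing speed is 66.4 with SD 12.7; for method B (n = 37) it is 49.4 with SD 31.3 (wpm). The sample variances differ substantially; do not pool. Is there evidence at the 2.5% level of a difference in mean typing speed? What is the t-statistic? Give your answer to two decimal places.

3.02

Let group 1 = method A, group 2 = method B. H0: μ_1 = μ_2; H1: μ_1 ≠ μ_2 (Welch's two-sample t-test, two-sided).
t = (x̄_1 − x̄_2)/√(s_1²/n_1 + s_2²/n_2) = (66.4 − 49.4)/√(12.7²/31 + 31.3²/37) = 3.02
Welch–Satterthwaite df ≈ 49.26
Two-sided p-value ≈ 0.0040
Since p ≈ 0.0040 < α = 0.025, reject H0; the evidence is statistically significant.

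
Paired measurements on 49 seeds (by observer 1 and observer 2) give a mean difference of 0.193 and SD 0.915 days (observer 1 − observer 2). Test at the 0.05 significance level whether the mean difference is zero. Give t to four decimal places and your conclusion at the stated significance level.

t = 1.4765; fail to reject H0

H0: μ_d = 0; H1: μ_d ≠ 0 (paired t-test on the differences, two-sided).
t = d̄/(s_d/√n) = 0.193/(0.915/√49) = 1.4765
df = n − 1 = 48
Two-sided p-value ≈ 0.146
Since p ≈ 0.146 > α = 0.05, fail to reject H0; the evidence is not statistically significant.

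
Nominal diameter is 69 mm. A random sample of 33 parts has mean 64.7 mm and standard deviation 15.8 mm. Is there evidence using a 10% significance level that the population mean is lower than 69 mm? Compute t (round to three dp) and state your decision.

H0: μ = 69; H1: μ < 69 (one-sample t-test, left-tailed).
t = (x̄ − μ₀)/(s/√n) = (64.7 − 69)/(15.8/√33) = -1.563
df = n − 1 = 32
p-value = P(T ≤ -1.563) ≈ 0.064
Since p ≈ 0.064 < α = 0.1, reject H0; the evidence is statistically significant.

t = -1.563; reject H0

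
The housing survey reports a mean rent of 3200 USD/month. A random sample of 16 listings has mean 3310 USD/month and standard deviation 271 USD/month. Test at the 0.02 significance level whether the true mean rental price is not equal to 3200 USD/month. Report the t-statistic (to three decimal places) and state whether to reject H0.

t = 1.624; fail to reject H0

H0: μ = 3200; H1: μ ≠ 3200 (one-sample t-test, two-sided).
t = (x̄ − μ₀)/(s/√n) = (3310 − 3200)/(271/√16) = 1.624
df = n − 1 = 15
Two-sided p-value ≈ 0.125
Since p ≈ 0.125 > α = 0.02, fail to reject H0; the data do not provide sufficient evidence against H0.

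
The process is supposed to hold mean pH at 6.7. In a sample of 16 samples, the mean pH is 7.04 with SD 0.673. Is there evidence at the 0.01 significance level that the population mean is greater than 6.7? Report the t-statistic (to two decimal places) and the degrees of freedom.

t = 2.02, df = 15

H0: μ = 6.7; H1: μ > 6.7 (one-sample t-test, right-tailed).
t = (x̄ − μ₀)/(s/√n) = (7.04 − 6.7)/(0.673/√16) = 2.02
df = n − 1 = 15
p-value = P(T ≥ 2.02) ≈ 0.031
Since p ≈ 0.031 > α = 0.01, fail to reject H0; the data do not provide sufficient evidence against H0.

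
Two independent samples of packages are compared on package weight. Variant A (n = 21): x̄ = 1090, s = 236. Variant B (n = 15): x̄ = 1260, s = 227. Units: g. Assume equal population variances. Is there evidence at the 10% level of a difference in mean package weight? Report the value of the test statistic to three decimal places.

Let group 1 = variant A, group 2 = variant B. H0: μ_1 = μ_2; H1: μ_1 ≠ μ_2 (two-sample pooled-variance t-test, two-sided).
s_p² = [(21−1)·236² + (15−1)·227²]/(21+15−2) = 53980.2
t = (1090 − 1260)/√[53980.2·(1/21 + 1/15)] = -2.164
df = n₁ + n₂ − 2 = 34
Two-sided p-value ≈ 0.0375
Since p ≈ 0.0375 < α = 0.1, reject H0; the data support H1.

-2.164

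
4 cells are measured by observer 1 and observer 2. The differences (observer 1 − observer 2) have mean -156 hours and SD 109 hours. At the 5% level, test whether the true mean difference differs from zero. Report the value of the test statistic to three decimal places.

H0: μ_d = 0; H1: μ_d ≠ 0 (paired t-test on the differences, two-sided).
t = d̄/(s_d/√n) = -156/(109/√4) = -2.862
df = n − 1 = 3
Two-sided p-value ≈ 0.064
Since p ≈ 0.064 > α = 0.05, fail to reject H0; the data do not provide sufficient evidence against H0.

-2.862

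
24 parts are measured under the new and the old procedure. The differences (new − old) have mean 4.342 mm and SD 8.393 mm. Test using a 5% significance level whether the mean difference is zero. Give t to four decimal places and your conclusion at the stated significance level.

t = 2.5344; reject H0

H0: μ_d = 0; H1: μ_d ≠ 0 (paired t-test on the differences, two-sided).
t = d̄/(s_d/√n) = 4.342/(8.393/√24) = 2.5344
df = n − 1 = 23
Two-sided p-value ≈ 0.0185
Since p ≈ 0.0185 < α = 0.05, reject H0; the data support H1.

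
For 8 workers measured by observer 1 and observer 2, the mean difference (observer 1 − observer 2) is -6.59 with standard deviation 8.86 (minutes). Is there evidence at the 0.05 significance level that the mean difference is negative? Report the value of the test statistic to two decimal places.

H0: μ_d = 0; H1: μ_d < 0 (paired t-test on the differences, left-tailed).
t = d̄/(s_d/√n) = -6.59/(8.86/√8) = -2.10
df = n − 1 = 7
p-value = P(T ≤ -2.10) ≈ 0.0367
Since p ≈ 0.0367 < α = 0.05, reject H0; the data support H1.

-2.10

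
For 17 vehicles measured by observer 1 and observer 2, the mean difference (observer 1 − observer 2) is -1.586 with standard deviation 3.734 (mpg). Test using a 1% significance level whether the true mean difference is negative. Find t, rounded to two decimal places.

H0: μ_d = 0; H1: μ_d < 0 (paired t-test on the differences, left-tailed).
t = d̄/(s_d/√n) = -1.586/(3.734/√17) = -1.75
df = n − 1 = 16
p-value = P(T ≤ -1.75) ≈ 0.0495
Since p ≈ 0.0495 > α = 0.01, fail to reject H0; the data do not provide sufficient evidence against H0.

-1.75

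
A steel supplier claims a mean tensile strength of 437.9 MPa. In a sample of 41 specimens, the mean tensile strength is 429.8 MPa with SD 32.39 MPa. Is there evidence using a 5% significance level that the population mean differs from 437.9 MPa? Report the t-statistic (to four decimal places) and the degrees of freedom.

t = -1.6013, df = 40

H0: μ = 437.9; H1: μ ≠ 437.9 (one-sample t-test, two-sided).
t = (x̄ − μ₀)/(s/√n) = (429.8 − 437.9)/(32.39/√41) = -1.6013
df = n − 1 = 40
Two-sided p-value ≈ 0.1172
Since p ≈ 0.1172 > α = 0.05, fail to reject H0; the data do not provide sufficient evidence against H0.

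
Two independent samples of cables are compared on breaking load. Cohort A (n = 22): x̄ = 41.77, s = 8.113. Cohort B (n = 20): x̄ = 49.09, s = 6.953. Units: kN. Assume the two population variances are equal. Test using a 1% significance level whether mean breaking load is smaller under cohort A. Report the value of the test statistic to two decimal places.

-3.12

Let group 1 = cohort A, group 2 = cohort B. H0: μ_1 = μ_2; H1: μ_1 < μ_2 (two-sample pooled-variance t-test, left-tailed).
s_p² = [(22−1)·8.113² + (20−1)·6.953²]/(22+20−2) = 57.5194
t = (41.77 − 49.09)/√[57.5194·(1/22 + 1/20)] = -3.12
df = n₁ + n₂ − 2 = 40
p-value = P(T ≤ -3.12) ≈ 0.0017
Since p ≈ 0.0017 < α = 0.01, reject H0; the evidence is statistically significant.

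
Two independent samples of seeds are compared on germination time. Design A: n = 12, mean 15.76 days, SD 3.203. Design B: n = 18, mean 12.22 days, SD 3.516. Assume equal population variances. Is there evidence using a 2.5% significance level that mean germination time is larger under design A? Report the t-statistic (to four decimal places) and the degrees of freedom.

Let group 1 = design A, group 2 = design B. H0: μ_1 = μ_2; H1: μ_1 > μ_2 (two-sample pooled-variance t-test, right-tailed).
s_p² = [(12−1)·3.203² + (18−1)·3.516²]/(12+18−2) = 11.5361
t = (15.76 − 12.22)/√[11.5361·(1/12 + 1/18)] = 2.7967
df = n₁ + n₂ − 2 = 28
p-value = P(T ≥ 2.7967) ≈ 0.005
Since p ≈ 0.005 < α = 0.025, reject H0; the data support H1.

t = 2.7967, df = 28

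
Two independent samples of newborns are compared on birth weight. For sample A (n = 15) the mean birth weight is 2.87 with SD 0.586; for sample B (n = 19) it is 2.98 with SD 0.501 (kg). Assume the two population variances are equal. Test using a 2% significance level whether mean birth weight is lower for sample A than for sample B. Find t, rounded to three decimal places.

-0.590

Let group 1 = sample A, group 2 = sample B. H0: μ_1 = μ_2; H1: μ_1 < μ_2 (two-sample pooled-variance t-test, left-tailed).
s_p² = [(15−1)·0.586² + (19−1)·0.501²]/(15+19−2) = 0.291424
t = (2.87 − 2.98)/√[0.291424·(1/15 + 1/19)] = -0.590
df = n₁ + n₂ − 2 = 32
p-value = P(T ≤ -0.590) ≈ 0.280
Since p ≈ 0.280 > α = 0.02, fail to reject H0; the evidence is not statistically significant.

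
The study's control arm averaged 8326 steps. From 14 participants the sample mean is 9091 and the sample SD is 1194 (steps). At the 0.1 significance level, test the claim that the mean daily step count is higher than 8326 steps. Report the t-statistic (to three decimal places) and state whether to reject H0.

t = 2.397; reject H0

H0: μ = 8326; H1: μ > 8326 (one-sample t-test, right-tailed).
t = (x̄ − μ₀)/(s/√n) = (9091 − 8326)/(1194/√14) = 2.397
df = n − 1 = 13
p-value = P(T ≥ 2.397) ≈ 0.016
Since p ≈ 0.016 < α = 0.1, reject H0; the evidence is statistically significant.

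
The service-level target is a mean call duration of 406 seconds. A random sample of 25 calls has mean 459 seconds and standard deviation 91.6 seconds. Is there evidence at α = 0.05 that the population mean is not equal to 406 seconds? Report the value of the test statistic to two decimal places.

2.89

H0: μ = 406; H1: μ ≠ 406 (one-sample t-test, two-sided).
t = (x̄ − μ₀)/(s/√n) = (459 − 406)/(91.6/√25) = 2.89
df = n − 1 = 24
Two-sided p-value ≈ 0.0080
Since p ≈ 0.0080 < α = 0.05, reject H0; the evidence is statistically significant.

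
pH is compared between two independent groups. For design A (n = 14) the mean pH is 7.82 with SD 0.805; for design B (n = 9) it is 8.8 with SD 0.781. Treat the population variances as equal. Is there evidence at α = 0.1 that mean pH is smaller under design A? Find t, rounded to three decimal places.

Let group 1 = design A, group 2 = design B. H0: μ_1 = μ_2; H1: μ_1 < μ_2 (two-sample pooled-variance t-test, left-tailed).
s_p² = [(14−1)·0.805² + (9−1)·0.781²]/(14+9−2) = 0.633524
t = (7.82 − 8.8)/√[0.633524·(1/14 + 1/9)] = -2.882
df = n₁ + n₂ − 2 = 21
p-value = P(T ≤ -2.882) ≈ 0.004
Since p ≈ 0.004 < α = 0.1, reject H0; the data support H1.

-2.882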